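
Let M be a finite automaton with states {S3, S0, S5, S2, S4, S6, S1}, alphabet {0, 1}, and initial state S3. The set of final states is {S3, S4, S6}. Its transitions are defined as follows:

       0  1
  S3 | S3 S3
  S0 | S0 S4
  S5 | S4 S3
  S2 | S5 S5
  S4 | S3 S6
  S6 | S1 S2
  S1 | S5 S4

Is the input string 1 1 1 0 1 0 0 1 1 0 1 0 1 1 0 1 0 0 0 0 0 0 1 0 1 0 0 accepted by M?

Trace: S3 -1-> S3 -1-> S3 -1-> S3 -0-> S3 -1-> S3 -0-> S3 -0-> S3 -1-> S3 -1-> S3 -0-> S3 -1-> S3 -0-> S3 -1-> S3 -1-> S3 -0-> S3 -1-> S3 -0-> S3 -0-> S3 -0-> S3 -0-> S3 -0-> S3 -0-> S3 -1-> S3 -0-> S3 -1-> S3 -0-> S3 -0-> S3
End state S3 is accepting.

Yes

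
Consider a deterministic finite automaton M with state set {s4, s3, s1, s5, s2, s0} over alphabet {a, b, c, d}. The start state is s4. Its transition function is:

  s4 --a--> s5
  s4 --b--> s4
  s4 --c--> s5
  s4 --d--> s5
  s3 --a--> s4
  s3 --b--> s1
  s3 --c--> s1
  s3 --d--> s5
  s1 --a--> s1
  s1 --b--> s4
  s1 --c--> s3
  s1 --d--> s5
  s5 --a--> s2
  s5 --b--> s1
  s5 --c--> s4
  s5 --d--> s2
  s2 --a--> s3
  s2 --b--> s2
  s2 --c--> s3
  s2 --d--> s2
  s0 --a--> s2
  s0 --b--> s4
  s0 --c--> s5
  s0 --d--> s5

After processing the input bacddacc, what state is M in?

s3

start at s4
read 'b': s4 → s4
read 'a': s4 → s5
read 'c': s5 → s4
read 'd': s4 → s5
read 'd': s5 → s2
read 'a': s2 → s3
read 'c': s3 → s1
read 'c': s1 → s3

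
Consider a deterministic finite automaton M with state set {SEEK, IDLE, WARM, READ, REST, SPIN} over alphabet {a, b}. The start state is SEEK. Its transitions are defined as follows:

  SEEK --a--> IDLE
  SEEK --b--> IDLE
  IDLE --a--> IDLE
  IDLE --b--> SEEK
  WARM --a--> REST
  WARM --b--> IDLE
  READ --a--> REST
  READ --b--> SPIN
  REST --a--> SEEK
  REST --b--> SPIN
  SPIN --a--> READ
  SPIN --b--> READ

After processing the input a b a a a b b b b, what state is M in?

IDLE

SEEK → IDLE → SEEK → IDLE → IDLE → IDLE → SEEK → IDLE → SEEK → IDLE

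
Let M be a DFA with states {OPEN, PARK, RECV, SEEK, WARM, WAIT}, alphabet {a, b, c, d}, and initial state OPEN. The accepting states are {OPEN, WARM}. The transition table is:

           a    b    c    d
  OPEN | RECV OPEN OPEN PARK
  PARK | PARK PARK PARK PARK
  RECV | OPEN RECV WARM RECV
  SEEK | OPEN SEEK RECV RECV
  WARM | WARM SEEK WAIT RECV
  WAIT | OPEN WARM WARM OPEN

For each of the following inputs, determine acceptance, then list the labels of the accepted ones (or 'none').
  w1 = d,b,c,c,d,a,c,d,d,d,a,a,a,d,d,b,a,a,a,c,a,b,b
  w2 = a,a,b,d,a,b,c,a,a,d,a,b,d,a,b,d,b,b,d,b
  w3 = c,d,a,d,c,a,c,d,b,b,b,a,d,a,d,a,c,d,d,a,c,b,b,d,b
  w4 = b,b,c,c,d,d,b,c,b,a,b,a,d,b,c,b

w1: Trace: OPEN -d-> PARK -b-> PARK -c-> PARK -c-> PARK -d-> PARK -a-> PARK -c-> PARK -d-> PARK -d-> PARK -d-> PARK -a-> PARK -a-> PARK -a-> PARK -d-> PARK -d-> PARK -b-> PARK -a-> PARK -a-> PARK -a-> PARK -c-> PARK -a-> PARK -b-> PARK -b-> PARK  → end PARK, rejected
w2: Trace: OPEN -a-> RECV -a-> OPEN -b-> OPEN -d-> PARK -a-> PARK -b-> PARK -c-> PARK -a-> PARK -a-> PARK -d-> PARK -a-> PARK -b-> PARK -d-> PARK -a-> PARK -b-> PARK -d-> PARK -b-> PARK -b-> PARK -d-> PARK -b-> PARK  → end PARK, rejected
w3: Trace: OPEN -c-> OPEN -d-> PARK -a-> PARK -d-> PARK -c-> PARK -a-> PARK -c-> PARK -d-> PARK -b-> PARK -b-> PARK -b-> PARK -a-> PARK -d-> PARK -a-> PARK -d-> PARK -a-> PARK -c-> PARK -d-> PARK -d-> PARK -a-> PARK -c-> PARK -b-> PARK -b-> PARK -d-> PARK -b-> PARK  → end PARK, rejected
w4: Trace: OPEN -b-> OPEN -b-> OPEN -c-> OPEN -c-> OPEN -d-> PARK -d-> PARK -b-> PARK -c-> PARK -b-> PARK -a-> PARK -b-> PARK -a-> PARK -d-> PARK -b-> PARK -c-> PARK -b-> PARK  → end PARK, rejected

none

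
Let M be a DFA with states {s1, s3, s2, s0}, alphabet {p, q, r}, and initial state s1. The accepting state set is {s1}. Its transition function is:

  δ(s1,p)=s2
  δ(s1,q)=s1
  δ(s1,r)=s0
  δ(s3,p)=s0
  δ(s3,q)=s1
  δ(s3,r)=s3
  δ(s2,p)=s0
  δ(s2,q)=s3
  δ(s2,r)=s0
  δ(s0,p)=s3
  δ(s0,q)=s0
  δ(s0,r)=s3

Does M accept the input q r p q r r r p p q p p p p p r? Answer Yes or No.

No

s1 → s1 → s0 → s3 → s1 → s0 → s3 → s3 → s0 → s3 → s1 → s2 → s0 → s3 → s0 → s3 → s3
End state s3 is not accepting.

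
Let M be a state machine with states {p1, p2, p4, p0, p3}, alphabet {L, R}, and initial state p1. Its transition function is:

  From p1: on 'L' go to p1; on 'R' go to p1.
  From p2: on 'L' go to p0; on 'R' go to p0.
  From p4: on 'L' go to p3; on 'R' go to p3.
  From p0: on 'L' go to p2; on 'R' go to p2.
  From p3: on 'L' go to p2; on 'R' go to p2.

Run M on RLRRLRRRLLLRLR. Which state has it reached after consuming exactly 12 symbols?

start at p1
read 'R': p1 → p1
read 'L': p1 → p1
read 'R': p1 → p1
read 'R': p1 → p1
read 'L': p1 → p1
read 'R': p1 → p1
read 'R': p1 → p1
read 'R': p1 → p1
read 'L': p1 → p1
read 'L': p1 → p1
read 'L': p1 → p1
read 'R': p1 → p1
After 12 symbols: p1.

p1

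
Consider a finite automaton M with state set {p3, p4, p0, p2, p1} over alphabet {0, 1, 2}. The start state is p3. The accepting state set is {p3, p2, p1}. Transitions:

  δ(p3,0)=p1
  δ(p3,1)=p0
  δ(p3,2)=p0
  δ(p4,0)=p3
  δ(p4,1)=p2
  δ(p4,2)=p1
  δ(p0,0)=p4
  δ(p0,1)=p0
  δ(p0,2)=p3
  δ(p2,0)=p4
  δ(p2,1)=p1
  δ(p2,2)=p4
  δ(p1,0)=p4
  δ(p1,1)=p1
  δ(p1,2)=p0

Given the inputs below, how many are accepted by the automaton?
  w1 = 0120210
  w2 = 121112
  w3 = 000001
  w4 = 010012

w1: p3 → p1 → p1 → p0 → p4 → p1 → p1 → p4  → end p4, rejected
w2: p3 → p0 → p3 → p0 → p0 → p0 → p3  → end p3, accepted
w3: p3 → p1 → p4 → p3 → p1 → p4 → p2  → end p2, accepted
w4: p3 → p1 → p1 → p4 → p3 → p0 → p3  → end p3, accepted

3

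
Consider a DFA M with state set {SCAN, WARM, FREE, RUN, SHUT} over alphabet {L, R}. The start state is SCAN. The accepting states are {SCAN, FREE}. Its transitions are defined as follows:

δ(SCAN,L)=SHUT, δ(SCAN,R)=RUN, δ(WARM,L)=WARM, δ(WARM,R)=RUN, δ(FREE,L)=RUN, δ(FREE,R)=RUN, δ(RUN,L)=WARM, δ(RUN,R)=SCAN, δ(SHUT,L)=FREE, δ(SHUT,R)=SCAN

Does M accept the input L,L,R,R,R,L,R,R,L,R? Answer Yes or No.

SCAN → SHUT → FREE → RUN → SCAN → RUN → WARM → RUN → SCAN → SHUT → SCAN
End state SCAN is accepting.

Yes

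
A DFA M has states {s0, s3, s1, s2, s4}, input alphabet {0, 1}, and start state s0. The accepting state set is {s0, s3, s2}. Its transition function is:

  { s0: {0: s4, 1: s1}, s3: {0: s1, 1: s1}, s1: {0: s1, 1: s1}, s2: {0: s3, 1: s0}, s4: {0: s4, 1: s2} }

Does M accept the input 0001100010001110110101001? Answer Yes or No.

s0 → s4 → s4 → s4 → s2 → s0 → s4 → s4 → s4 → s2 → s3 → s1 → s1 → s1 → s1 → s1 → s1 → s1 → s1 → s1 → s1 → s1 → s1 → s1 → s1 → s1
End state s1 is not accepting.

No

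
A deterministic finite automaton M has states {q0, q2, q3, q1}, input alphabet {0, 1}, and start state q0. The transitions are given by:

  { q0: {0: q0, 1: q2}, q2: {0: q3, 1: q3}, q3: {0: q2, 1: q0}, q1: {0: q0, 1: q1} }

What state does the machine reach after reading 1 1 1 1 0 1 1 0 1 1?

q2

Trace: q0 -1-> q2 -1-> q3 -1-> q0 -1-> q2 -0-> q3 -1-> q0 -1-> q2 -0-> q3 -1-> q0 -1-> q2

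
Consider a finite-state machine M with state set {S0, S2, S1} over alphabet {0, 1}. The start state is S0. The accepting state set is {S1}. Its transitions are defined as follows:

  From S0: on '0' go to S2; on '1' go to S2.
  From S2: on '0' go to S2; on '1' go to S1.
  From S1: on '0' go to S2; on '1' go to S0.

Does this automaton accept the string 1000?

No

start at S0
read '1': S0 → S2
read '0': S2 → S2
read '0': S2 → S2
read '0': S2 → S2
End state S2 is not accepting.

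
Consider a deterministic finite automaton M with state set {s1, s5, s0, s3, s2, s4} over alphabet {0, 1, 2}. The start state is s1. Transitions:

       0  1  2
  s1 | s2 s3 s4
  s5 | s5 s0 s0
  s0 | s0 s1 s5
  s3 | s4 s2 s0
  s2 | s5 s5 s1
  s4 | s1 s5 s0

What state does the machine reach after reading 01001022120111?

start at s1
read '0': s1 → s2
read '1': s2 → s5
read '0': s5 → s5
read '0': s5 → s5
read '1': s5 → s0
read '0': s0 → s0
read '2': s0 → s5
read '2': s5 → s0
read '1': s0 → s1
read '2': s1 → s4
read '0': s4 → s1
read '1': s1 → s3
read '1': s3 → s2
read '1': s2 → s5

s5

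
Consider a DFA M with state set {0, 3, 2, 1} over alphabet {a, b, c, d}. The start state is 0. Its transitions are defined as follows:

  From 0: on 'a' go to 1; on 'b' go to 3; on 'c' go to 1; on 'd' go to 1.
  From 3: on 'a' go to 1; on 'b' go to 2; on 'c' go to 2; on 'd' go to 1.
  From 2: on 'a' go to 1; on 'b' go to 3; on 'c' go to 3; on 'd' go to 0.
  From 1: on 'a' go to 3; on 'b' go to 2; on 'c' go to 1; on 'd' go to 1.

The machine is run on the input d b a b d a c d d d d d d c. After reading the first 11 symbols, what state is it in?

1

0 → 1 → 2 → 1 → 2 → 0 → 1 → 1 → 1 → 1 → 1 → 1
After 11 symbols: 1.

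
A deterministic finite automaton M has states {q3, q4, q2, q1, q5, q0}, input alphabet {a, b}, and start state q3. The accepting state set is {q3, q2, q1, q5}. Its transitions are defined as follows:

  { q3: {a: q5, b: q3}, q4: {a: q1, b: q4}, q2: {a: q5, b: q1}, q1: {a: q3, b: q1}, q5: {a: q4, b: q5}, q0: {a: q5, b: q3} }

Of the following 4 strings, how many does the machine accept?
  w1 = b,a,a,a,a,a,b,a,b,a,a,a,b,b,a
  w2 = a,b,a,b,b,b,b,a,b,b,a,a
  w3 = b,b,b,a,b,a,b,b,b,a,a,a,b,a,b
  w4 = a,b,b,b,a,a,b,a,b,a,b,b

w1: Trace: q3 -b-> q3 -a-> q5 -a-> q4 -a-> q1 -a-> q3 -a-> q5 -b-> q5 -a-> q4 -b-> q4 -a-> q1 -a-> q3 -a-> q5 -b-> q5 -b-> q5 -a-> q4  → end q4, rejected
w2: Trace: q3 -a-> q5 -b-> q5 -a-> q4 -b-> q4 -b-> q4 -b-> q4 -b-> q4 -a-> q1 -b-> q1 -b-> q1 -a-> q3 -a-> q5  → end q5, accepted
w3: Trace: q3 -b-> q3 -b-> q3 -b-> q3 -a-> q5 -b-> q5 -a-> q4 -b-> q4 -b-> q4 -b-> q4 -a-> q1 -a-> q3 -a-> q5 -b-> q5 -a-> q4 -b-> q4  → end q4, rejected
w4: Trace: q3 -a-> q5 -b-> q5 -b-> q5 -b-> q5 -a-> q4 -a-> q1 -b-> q1 -a-> q3 -b-> q3 -a-> q5 -b-> q5 -b-> q5  → end q5, accepted

2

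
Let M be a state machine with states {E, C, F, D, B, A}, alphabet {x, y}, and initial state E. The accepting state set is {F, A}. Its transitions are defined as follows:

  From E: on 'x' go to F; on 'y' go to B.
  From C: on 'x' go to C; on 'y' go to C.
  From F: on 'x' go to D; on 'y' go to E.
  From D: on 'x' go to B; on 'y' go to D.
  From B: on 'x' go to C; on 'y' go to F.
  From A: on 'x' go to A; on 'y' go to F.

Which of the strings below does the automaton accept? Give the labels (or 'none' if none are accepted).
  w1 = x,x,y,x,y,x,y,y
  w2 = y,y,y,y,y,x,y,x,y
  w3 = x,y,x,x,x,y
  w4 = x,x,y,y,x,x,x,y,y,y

w2, w3

w1:
  start at E
  read 'x': E → F
  read 'x': F → D
  read 'y': D → D
  read 'x': D → B
  read 'y': B → F
  read 'x': F → D
  read 'y': D → D
  read 'y': D → D
  end D, rejected
w2:
  start at E
  read 'y': E → B
  read 'y': B → F
  read 'y': F → E
  read 'y': E → B
  read 'y': B → F
  read 'x': F → D
  read 'y': D → D
  read 'x': D → B
  read 'y': B → F
  end F, accepted
w3:
  start at E
  read 'x': E → F
  read 'y': F → E
  read 'x': E → F
  read 'x': F → D
  read 'x': D → B
  read 'y': B → F
  end F, accepted
w4:
  start at E
  read 'x': E → F
  read 'x': F → D
  read 'y': D → D
  read 'y': D → D
  read 'x': D → B
  read 'x': B → C
  read 'x': C → C
  read 'y': C → C
  read 'y': C → C
  read 'y': C → C
  end C, rejected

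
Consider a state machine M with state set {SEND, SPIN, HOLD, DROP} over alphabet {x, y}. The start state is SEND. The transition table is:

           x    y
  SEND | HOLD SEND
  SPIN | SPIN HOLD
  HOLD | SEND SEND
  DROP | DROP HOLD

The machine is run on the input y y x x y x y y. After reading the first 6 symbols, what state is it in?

start at SEND
read 'y': SEND → SEND
read 'y': SEND → SEND
read 'x': SEND → HOLD
read 'x': HOLD → SEND
read 'y': SEND → SEND
read 'x': SEND → HOLD
After 6 symbols: HOLD.

HOLD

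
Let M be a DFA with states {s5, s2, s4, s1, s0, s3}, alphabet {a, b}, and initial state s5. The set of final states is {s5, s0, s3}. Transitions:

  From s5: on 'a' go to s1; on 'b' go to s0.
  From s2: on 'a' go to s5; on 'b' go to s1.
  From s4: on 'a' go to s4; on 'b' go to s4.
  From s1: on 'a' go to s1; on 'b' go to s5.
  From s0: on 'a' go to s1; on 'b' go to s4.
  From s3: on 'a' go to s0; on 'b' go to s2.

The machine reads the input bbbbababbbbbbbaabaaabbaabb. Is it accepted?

No

Trace: s5 -b-> s0 -b-> s4 -b-> s4 -b-> s4 -a-> s4 -b-> s4 -a-> s4 -b-> s4 -b-> s4 -b-> s4 -b-> s4 -b-> s4 -b-> s4 -b-> s4 -a-> s4 -a-> s4 -b-> s4 -a-> s4 -a-> s4 -a-> s4 -b-> s4 -b-> s4 -a-> s4 -a-> s4 -b-> s4 -b-> s4
End state s4 is not accepting.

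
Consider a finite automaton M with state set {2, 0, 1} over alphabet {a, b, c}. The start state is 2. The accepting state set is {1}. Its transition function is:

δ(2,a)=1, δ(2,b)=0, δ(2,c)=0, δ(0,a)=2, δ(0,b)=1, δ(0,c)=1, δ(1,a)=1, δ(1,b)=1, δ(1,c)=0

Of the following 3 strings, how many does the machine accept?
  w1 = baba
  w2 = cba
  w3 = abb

w1: Trace: 2 -b-> 0 -a-> 2 -b-> 0 -a-> 2  → end 2, rejected
w2: Trace: 2 -c-> 0 -b-> 1 -a-> 1  → end 1, accepted
w3: Trace: 2 -a-> 1 -b-> 1 -b-> 1  → end 1, accepted

2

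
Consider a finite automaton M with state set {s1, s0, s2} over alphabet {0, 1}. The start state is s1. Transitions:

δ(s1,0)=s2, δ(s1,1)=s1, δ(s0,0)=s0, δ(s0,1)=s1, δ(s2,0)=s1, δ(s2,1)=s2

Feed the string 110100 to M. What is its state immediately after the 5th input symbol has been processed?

start at s1
read '1': s1 → s1
read '1': s1 → s1
read '0': s1 → s2
read '1': s2 → s2
read '0': s2 → s1
After 5 symbols: s1.

s1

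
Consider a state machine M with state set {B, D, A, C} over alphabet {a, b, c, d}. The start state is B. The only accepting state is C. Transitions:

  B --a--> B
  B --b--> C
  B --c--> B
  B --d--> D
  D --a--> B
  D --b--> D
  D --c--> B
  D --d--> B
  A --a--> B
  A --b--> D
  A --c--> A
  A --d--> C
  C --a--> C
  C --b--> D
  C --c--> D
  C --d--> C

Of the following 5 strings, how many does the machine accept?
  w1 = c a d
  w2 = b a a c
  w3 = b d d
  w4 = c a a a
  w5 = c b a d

2

w1: B → B → B → D  → end D, rejected
w2: B → C → C → C → D  → end D, rejected
w3: B → C → C → C  → end C, accepted
w4: B → B → B → B → B  → end B, rejected
w5: B → B → C → C → C  → end C, accepted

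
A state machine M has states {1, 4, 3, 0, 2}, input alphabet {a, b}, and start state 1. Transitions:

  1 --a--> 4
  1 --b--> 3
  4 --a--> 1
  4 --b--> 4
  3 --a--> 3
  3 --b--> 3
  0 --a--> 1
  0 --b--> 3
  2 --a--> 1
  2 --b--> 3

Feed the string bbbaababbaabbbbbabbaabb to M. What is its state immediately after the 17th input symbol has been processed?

3

Trace: 1 -b-> 3 -b-> 3 -b-> 3 -a-> 3 -a-> 3 -b-> 3 -a-> 3 -b-> 3 -b-> 3 -a-> 3 -a-> 3 -b-> 3 -b-> 3 -b-> 3 -b-> 3 -b-> 3 -a-> 3
After 17 symbols: 3.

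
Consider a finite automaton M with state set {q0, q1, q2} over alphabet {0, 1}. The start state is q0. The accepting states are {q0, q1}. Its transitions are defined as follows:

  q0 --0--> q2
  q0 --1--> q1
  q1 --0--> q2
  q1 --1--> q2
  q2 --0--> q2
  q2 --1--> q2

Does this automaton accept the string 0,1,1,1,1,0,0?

No

start at q0
read '0': q0 → q2
read '1': q2 → q2
read '1': q2 → q2
read '1': q2 → q2
read '1': q2 → q2
read '0': q2 → q2
read '0': q2 → q2
End state q2 is not accepting.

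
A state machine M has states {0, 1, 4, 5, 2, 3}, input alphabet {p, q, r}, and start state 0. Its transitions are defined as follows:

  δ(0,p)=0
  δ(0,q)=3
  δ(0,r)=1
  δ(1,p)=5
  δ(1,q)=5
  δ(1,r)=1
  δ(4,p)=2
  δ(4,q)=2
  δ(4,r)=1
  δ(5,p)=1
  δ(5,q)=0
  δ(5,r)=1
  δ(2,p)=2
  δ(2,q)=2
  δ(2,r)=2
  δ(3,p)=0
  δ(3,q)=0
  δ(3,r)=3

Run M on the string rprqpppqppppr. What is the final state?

Trace: 0 -r-> 1 -p-> 5 -r-> 1 -q-> 5 -p-> 1 -p-> 5 -p-> 1 -q-> 5 -p-> 1 -p-> 5 -p-> 1 -p-> 5 -r-> 1

1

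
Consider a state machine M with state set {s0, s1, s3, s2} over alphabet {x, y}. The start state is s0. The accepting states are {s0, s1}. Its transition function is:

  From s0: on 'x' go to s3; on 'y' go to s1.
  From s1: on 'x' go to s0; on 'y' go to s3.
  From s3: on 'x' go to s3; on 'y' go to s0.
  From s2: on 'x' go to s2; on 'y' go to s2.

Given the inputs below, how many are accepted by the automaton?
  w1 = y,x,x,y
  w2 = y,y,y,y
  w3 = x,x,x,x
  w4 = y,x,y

3

w1:
  start at s0
  read 'y': s0 → s1
  read 'x': s1 → s0
  read 'x': s0 → s3
  read 'y': s3 → s0
  end s0, accepted
w2:
  start at s0
  read 'y': s0 → s1
  read 'y': s1 → s3
  read 'y': s3 → s0
  read 'y': s0 → s1
  end s1, accepted
w3:
  start at s0
  read 'x': s0 → s3
  read 'x': s3 → s3
  read 'x': s3 → s3
  read 'x': s3 → s3
  end s3, rejected
w4:
  start at s0
  read 'y': s0 → s1
  read 'x': s1 → s0
  read 'y': s0 → s1
  end s1, accepted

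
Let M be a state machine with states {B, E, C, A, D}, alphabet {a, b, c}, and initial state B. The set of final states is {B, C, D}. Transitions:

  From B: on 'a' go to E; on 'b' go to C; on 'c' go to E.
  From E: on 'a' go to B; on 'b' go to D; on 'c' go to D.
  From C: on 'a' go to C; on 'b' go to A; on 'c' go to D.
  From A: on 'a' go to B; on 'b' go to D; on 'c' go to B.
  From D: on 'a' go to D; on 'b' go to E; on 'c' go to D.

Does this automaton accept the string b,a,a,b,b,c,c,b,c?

Yes

Trace: B -b-> C -a-> C -a-> C -b-> A -b-> D -c-> D -c-> D -b-> E -c-> D
End state D is accepting.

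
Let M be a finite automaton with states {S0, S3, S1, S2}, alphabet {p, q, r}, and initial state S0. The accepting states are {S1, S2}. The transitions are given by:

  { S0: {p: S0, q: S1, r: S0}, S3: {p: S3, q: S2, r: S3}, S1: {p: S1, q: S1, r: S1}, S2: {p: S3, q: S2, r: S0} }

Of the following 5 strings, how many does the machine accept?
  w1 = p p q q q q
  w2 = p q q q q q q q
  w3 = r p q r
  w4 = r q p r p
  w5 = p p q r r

5

w1: S0 → S0 → S0 → S1 → S1 → S1 → S1  → end S1, accepted
w2: S0 → S0 → S1 → S1 → S1 → S1 → S1 → S1 → S1  → end S1, accepted
w3: S0 → S0 → S0 → S1 → S1  → end S1, accepted
w4: S0 → S0 → S1 → S1 → S1 → S1  → end S1, accepted
w5: S0 → S0 → S0 → S1 → S1 → S1  → end S1, accepted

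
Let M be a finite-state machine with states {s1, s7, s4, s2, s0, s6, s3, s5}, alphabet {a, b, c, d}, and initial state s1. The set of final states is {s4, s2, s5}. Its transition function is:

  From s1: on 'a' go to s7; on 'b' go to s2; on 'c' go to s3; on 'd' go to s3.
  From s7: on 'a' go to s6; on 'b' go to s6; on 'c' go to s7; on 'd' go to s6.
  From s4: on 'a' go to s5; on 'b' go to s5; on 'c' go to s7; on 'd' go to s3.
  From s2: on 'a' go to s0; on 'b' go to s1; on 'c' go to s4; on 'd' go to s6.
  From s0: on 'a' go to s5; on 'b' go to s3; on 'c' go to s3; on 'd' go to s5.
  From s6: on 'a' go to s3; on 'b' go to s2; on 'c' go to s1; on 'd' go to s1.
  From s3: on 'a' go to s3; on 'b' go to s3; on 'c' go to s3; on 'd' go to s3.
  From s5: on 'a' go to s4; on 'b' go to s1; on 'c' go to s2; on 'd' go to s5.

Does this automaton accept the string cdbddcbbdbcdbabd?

No

Trace: s1 -c-> s3 -d-> s3 -b-> s3 -d-> s3 -d-> s3 -c-> s3 -b-> s3 -b-> s3 -d-> s3 -b-> s3 -c-> s3 -d-> s3 -b-> s3 -a-> s3 -b-> s3 -d-> s3
End state s3 is not accepting.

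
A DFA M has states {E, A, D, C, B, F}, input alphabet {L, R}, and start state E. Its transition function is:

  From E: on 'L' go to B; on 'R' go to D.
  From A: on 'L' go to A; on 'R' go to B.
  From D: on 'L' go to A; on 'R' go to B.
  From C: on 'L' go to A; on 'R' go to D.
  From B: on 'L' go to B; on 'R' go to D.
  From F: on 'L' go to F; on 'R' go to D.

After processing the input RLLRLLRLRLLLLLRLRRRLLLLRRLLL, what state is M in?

B

start at E
read 'R': E → D
read 'L': D → A
read 'L': A → A
read 'R': A → B
read 'L': B → B
read 'L': B → B
read 'R': B → D
read 'L': D → A
read 'R': A → B
read 'L': B → B
read 'L': B → B
read 'L': B → B
read 'L': B → B
read 'L': B → B
read 'R': B → D
read 'L': D → A
read 'R': A → B
read 'R': B → D
read 'R': D → B
read 'L': B → B
read 'L': B → B
read 'L': B → B
read 'L': B → B
read 'R': B → D
read 'R': D → B
read 'L': B → B
read 'L': B → B
read 'L': B → B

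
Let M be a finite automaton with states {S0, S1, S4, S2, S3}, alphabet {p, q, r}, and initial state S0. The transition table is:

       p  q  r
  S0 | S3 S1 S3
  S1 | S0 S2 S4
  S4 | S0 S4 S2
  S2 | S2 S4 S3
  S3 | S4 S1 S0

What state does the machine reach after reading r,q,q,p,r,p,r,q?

Trace: S0 -r-> S3 -q-> S1 -q-> S2 -p-> S2 -r-> S3 -p-> S4 -r-> S2 -q-> S4

S4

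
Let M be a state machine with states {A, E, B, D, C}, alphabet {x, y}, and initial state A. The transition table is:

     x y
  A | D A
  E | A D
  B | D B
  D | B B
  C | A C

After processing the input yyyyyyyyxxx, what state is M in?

D

Trace: A -y-> A -y-> A -y-> A -y-> A -y-> A -y-> A -y-> A -y-> A -x-> D -x-> B -x-> D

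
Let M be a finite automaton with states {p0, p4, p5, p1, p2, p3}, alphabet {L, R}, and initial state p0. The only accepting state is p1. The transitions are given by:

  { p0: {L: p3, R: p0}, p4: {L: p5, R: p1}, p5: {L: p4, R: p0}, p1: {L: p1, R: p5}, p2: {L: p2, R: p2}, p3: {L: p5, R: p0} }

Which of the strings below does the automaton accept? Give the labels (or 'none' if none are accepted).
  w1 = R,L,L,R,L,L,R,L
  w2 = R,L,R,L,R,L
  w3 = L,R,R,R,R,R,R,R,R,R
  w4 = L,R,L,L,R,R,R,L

w1: p0 → p0 → p3 → p5 → p0 → p3 → p5 → p0 → p3  → end p3, rejected
w2: p0 → p0 → p3 → p0 → p3 → p0 → p3  → end p3, rejected
w3: p0 → p3 → p0 → p0 → p0 → p0 → p0 → p0 → p0 → p0 → p0  → end p0, rejected
w4: p0 → p3 → p0 → p3 → p5 → p0 → p0 → p0 → p3  → end p3, rejected

none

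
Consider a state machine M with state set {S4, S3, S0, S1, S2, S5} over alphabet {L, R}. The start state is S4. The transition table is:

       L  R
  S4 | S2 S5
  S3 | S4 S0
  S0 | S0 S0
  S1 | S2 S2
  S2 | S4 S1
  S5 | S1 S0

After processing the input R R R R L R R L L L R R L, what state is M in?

start at S4
read 'R': S4 → S5
read 'R': S5 → S0
read 'R': S0 → S0
read 'R': S0 → S0
read 'L': S0 → S0
read 'R': S0 → S0
read 'R': S0 → S0
read 'L': S0 → S0
read 'L': S0 → S0
read 'L': S0 → S0
read 'R': S0 → S0
read 'R': S0 → S0
read 'L': S0 → S0

S0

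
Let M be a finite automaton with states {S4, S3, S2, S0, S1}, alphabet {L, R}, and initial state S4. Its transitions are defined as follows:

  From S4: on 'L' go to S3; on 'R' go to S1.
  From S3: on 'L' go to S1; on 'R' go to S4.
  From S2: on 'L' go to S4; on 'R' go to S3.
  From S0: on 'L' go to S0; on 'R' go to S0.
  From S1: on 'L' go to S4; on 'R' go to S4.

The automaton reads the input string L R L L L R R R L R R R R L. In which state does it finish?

S4 → S3 → S4 → S3 → S1 → S4 → S1 → S4 → S1 → S4 → S1 → S4 → S1 → S4 → S3

S3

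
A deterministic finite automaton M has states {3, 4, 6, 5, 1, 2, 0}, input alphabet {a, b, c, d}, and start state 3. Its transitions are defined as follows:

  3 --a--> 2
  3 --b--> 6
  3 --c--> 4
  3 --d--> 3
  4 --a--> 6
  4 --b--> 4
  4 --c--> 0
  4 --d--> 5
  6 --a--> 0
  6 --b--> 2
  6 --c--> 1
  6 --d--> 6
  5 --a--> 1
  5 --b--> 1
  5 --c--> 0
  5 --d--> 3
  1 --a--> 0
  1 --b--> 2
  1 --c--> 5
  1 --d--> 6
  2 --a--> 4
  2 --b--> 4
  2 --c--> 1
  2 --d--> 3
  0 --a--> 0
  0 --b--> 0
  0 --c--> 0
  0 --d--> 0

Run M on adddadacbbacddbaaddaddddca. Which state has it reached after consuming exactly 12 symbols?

1

3 → 2 → 3 → 3 → 3 → 2 → 3 → 2 → 1 → 2 → 4 → 6 → 1
After 12 symbols: 1.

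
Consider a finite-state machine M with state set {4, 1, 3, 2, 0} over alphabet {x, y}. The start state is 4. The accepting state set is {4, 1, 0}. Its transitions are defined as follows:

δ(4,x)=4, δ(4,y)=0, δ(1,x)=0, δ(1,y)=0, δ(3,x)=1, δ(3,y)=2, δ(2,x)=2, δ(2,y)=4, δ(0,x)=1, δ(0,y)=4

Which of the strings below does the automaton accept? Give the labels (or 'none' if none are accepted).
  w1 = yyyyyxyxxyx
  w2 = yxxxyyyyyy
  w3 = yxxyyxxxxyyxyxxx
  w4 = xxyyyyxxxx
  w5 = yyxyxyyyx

w1, w2, w3, w4, w5

w1: Trace: 4 -y-> 0 -y-> 4 -y-> 0 -y-> 4 -y-> 0 -x-> 1 -y-> 0 -x-> 1 -x-> 0 -y-> 4 -x-> 4  → end 4, accepted
w2: Trace: 4 -y-> 0 -x-> 1 -x-> 0 -x-> 1 -y-> 0 -y-> 4 -y-> 0 -y-> 4 -y-> 0 -y-> 4  → end 4, accepted
w3: Trace: 4 -y-> 0 -x-> 1 -x-> 0 -y-> 4 -y-> 0 -x-> 1 -x-> 0 -x-> 1 -x-> 0 -y-> 4 -y-> 0 -x-> 1 -y-> 0 -x-> 1 -x-> 0 -x-> 1  → end 1, accepted
w4: Trace: 4 -x-> 4 -x-> 4 -y-> 0 -y-> 4 -y-> 0 -y-> 4 -x-> 4 -x-> 4 -x-> 4 -x-> 4  → end 4, accepted
w5: Trace: 4 -y-> 0 -y-> 4 -x-> 4 -y-> 0 -x-> 1 -y-> 0 -y-> 4 -y-> 0 -x-> 1  → end 1, accepted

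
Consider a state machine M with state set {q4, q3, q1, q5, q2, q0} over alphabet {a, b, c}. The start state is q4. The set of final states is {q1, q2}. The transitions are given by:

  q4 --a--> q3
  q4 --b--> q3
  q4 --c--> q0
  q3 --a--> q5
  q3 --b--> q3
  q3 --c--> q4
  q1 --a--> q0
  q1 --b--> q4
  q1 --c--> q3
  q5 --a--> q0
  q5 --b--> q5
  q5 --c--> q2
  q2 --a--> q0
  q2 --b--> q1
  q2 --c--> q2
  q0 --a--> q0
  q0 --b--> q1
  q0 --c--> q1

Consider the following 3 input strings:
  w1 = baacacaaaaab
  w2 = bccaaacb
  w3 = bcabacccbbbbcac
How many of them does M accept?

1

w1:
  start at q4
  read 'b': q4 → q3
  read 'a': q3 → q5
  read 'a': q5 → q0
  read 'c': q0 → q1
  read 'a': q1 → q0
  read 'c': q0 → q1
  read 'a': q1 → q0
  read 'a': q0 → q0
  read 'a': q0 → q0
  read 'a': q0 → q0
  read 'a': q0 → q0
  read 'b': q0 → q1
  end q1, accepted
w2:
  start at q4
  read 'b': q4 → q3
  read 'c': q3 → q4
  read 'c': q4 → q0
  read 'a': q0 → q0
  read 'a': q0 → q0
  read 'a': q0 → q0
  read 'c': q0 → q1
  read 'b': q1 → q4
  end q4, rejected
w3:
  start at q4
  read 'b': q4 → q3
  read 'c': q3 → q4
  read 'a': q4 → q3
  read 'b': q3 → q3
  read 'a': q3 → q5
  read 'c': q5 → q2
  read 'c': q2 → q2
  read 'c': q2 → q2
  read 'b': q2 → q1
  read 'b': q1 → q4
  read 'b': q4 → q3
  read 'b': q3 → q3
  read 'c': q3 → q4
  read 'a': q4 → q3
  read 'c': q3 → q4
  end q4, rejected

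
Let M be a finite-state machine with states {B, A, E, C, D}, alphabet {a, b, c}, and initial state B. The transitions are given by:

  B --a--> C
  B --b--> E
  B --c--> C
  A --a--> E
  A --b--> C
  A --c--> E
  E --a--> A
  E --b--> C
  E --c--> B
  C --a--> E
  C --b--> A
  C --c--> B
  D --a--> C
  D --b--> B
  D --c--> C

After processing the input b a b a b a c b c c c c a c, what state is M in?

B

B → E → A → C → E → C → E → B → E → B → C → B → C → E → B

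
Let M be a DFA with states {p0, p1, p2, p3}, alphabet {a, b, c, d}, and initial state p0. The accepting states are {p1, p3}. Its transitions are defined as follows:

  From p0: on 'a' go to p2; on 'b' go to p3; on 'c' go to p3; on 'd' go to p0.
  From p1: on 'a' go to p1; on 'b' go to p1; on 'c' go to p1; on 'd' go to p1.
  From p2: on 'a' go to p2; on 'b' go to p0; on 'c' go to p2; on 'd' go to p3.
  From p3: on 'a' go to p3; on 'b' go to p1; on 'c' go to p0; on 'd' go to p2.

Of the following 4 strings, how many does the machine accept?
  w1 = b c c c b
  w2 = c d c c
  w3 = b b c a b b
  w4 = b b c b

3

w1:
  start at p0
  read 'b': p0 → p3
  read 'c': p3 → p0
  read 'c': p0 → p3
  read 'c': p3 → p0
  read 'b': p0 → p3
  end p3, accepted
w2:
  start at p0
  read 'c': p0 → p3
  read 'd': p3 → p2
  read 'c': p2 → p2
  read 'c': p2 → p2
  end p2, rejected
w3:
  start at p0
  read 'b': p0 → p3
  read 'b': p3 → p1
  read 'c': p1 → p1
  read 'a': p1 → p1
  read 'b': p1 → p1
  read 'b': p1 → p1
  end p1, accepted
w4:
  start at p0
  read 'b': p0 → p3
  read 'b': p3 → p1
  read 'c': p1 → p1
  read 'b': p1 → p1
  end p1, accepted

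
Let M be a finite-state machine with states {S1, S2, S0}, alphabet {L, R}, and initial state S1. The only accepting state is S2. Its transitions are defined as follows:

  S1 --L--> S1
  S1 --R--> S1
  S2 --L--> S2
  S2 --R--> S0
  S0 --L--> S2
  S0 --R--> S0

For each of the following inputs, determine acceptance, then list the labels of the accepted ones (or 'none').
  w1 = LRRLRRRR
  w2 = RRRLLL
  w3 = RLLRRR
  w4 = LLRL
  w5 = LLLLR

w1:
  start at S1
  read 'L': S1 → S1
  read 'R': S1 → S1
  read 'R': S1 → S1
  read 'L': S1 → S1
  read 'R': S1 → S1
  read 'R': S1 → S1
  read 'R': S1 → S1
  read 'R': S1 → S1
  end S1, rejected
w2:
  start at S1
  read 'R': S1 → S1
  read 'R': S1 → S1
  read 'R': S1 → S1
  read 'L': S1 → S1
  read 'L': S1 → S1
  read 'L': S1 → S1
  end S1, rejected
w3:
  start at S1
  read 'R': S1 → S1
  read 'L': S1 → S1
  read 'L': S1 → S1
  read 'R': S1 → S1
  read 'R': S1 → S1
  read 'R': S1 → S1
  end S1, rejected
w4:
  start at S1
  read 'L': S1 → S1
  read 'L': S1 → S1
  read 'R': S1 → S1
  read 'L': S1 → S1
  end S1, rejected
w5:
  start at S1
  read 'L': S1 → S1
  read 'L': S1 → S1
  read 'L': S1 → S1
  read 'L': S1 → S1
  read 'R': S1 → S1
  end S1, rejected

none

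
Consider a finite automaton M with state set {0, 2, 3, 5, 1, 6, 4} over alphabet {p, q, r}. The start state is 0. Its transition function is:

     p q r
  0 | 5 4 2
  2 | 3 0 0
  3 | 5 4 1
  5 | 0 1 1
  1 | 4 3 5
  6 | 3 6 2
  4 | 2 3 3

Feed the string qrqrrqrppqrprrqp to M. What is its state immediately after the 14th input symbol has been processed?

start at 0
read 'q': 0 → 4
read 'r': 4 → 3
read 'q': 3 → 4
read 'r': 4 → 3
read 'r': 3 → 1
read 'q': 1 → 3
read 'r': 3 → 1
read 'p': 1 → 4
read 'p': 4 → 2
read 'q': 2 → 0
read 'r': 0 → 2
read 'p': 2 → 3
read 'r': 3 → 1
read 'r': 1 → 5
After 14 symbols: 5.

5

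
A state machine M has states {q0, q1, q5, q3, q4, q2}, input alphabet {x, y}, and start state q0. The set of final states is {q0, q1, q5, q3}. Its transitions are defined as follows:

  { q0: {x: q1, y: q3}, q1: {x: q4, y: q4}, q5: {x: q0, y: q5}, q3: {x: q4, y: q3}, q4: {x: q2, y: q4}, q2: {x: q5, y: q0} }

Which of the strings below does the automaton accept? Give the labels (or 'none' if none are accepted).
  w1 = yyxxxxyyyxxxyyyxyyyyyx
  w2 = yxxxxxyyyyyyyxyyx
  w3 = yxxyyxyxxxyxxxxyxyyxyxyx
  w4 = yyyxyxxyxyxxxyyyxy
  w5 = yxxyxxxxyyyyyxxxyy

w4

w1: q0 → q3 → q3 → q4 → q2 → q5 → q0 → q3 → q3 → q3 → q4 → q2 → q5 → q5 → q5 → q5 → q0 → q3 → q3 → q3 → q3 → q3 → q4  → end q4, rejected
w2: q0 → q3 → q4 → q2 → q5 → q0 → q1 → q4 → q4 → q4 → q4 → q4 → q4 → q4 → q2 → q0 → q3 → q4  → end q4, rejected
w3: q0 → q3 → q4 → q2 → q0 → q3 → q4 → q4 → q2 → q5 → q0 → q3 → q4 → q2 → q5 → q0 → q3 → q4 → q4 → q4 → q2 → q0 → q1 → q4 → q2  → end q2, rejected
w4: q0 → q3 → q3 → q3 → q4 → q4 → q2 → q5 → q5 → q0 → q3 → q4 → q2 → q5 → q5 → q5 → q5 → q0 → q3  → end q3, accepted
w5: q0 → q3 → q4 → q2 → q0 → q1 → q4 → q2 → q5 → q5 → q5 → q5 → q5 → q5 → q0 → q1 → q4 → q4 → q4  → end q4, rejected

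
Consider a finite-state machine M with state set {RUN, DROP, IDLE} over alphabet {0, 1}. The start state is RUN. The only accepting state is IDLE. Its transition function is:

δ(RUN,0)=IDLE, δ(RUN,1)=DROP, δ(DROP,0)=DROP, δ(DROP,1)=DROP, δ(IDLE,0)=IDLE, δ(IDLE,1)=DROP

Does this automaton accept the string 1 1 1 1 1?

No

RUN → DROP → DROP → DROP → DROP → DROP
End state DROP is not accepting.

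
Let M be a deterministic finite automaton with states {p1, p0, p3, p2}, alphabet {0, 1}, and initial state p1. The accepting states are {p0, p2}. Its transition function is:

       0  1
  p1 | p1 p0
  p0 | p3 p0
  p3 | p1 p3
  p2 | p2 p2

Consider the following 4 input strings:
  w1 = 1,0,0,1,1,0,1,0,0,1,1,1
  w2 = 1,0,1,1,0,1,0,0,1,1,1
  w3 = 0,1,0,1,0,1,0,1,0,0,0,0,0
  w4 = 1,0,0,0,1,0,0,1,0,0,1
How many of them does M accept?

3

w1:
  start at p1
  read '1': p1 → p0
  read '0': p0 → p3
  read '0': p3 → p1
  read '1': p1 → p0
  read '1': p0 → p0
  read '0': p0 → p3
  read '1': p3 → p3
  read '0': p3 → p1
  read '0': p1 → p1
  read '1': p1 → p0
  read '1': p0 → p0
  read '1': p0 → p0
  end p0, accepted
w2:
  start at p1
  read '1': p1 → p0
  read '0': p0 → p3
  read '1': p3 → p3
  read '1': p3 → p3
  read '0': p3 → p1
  read '1': p1 → p0
  read '0': p0 → p3
  read '0': p3 → p1
  read '1': p1 → p0
  read '1': p0 → p0
  read '1': p0 → p0
  end p0, accepted
w3:
  start at p1
  read '0': p1 → p1
  read '1': p1 → p0
  read '0': p0 → p3
  read '1': p3 → p3
  read '0': p3 → p1
  read '1': p1 → p0
  read '0': p0 → p3
  read '1': p3 → p3
  read '0': p3 → p1
  read '0': p1 → p1
  read '0': p1 → p1
  read '0': p1 → p1
  read '0': p1 → p1
  end p1, rejected
w4:
  start at p1
  read '1': p1 → p0
  read '0': p0 → p3
  read '0': p3 → p1
  read '0': p1 → p1
  read '1': p1 → p0
  read '0': p0 → p3
  read '0': p3 → p1
  read '1': p1 → p0
  read '0': p0 → p3
  read '0': p3 → p1
  read '1': p1 → p0
  end p0, accepted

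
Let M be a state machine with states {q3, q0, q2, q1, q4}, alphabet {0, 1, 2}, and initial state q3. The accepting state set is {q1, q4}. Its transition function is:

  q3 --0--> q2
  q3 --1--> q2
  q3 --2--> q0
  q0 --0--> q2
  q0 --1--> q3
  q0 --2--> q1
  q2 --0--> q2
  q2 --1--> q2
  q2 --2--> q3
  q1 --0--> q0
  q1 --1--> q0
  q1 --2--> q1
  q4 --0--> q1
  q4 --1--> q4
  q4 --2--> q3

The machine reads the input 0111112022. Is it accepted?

q3 → q2 → q2 → q2 → q2 → q2 → q2 → q3 → q2 → q3 → q0
End state q0 is not accepting.

No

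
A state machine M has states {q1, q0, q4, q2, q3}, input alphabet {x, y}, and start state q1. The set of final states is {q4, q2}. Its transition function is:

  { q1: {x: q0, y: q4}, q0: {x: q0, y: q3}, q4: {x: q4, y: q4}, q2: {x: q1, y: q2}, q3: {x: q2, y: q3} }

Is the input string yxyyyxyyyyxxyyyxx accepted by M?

Yes

start at q1
read 'y': q1 → q4
read 'x': q4 → q4
read 'y': q4 → q4
read 'y': q4 → q4
read 'y': q4 → q4
read 'x': q4 → q4
read 'y': q4 → q4
read 'y': q4 → q4
read 'y': q4 → q4
read 'y': q4 → q4
read 'x': q4 → q4
read 'x': q4 → q4
read 'y': q4 → q4
read 'y': q4 → q4
read 'y': q4 → q4
read 'x': q4 → q4
read 'x': q4 → q4
End state q4 is accepting.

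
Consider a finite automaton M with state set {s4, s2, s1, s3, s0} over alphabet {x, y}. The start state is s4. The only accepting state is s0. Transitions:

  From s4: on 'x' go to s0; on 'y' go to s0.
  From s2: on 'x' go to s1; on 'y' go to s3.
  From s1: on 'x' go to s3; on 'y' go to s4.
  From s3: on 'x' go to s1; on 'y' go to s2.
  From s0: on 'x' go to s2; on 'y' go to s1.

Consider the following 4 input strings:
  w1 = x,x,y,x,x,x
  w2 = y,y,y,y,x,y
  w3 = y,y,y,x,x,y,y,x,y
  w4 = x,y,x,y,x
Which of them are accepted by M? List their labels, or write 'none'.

none

w1:
  start at s4
  read 'x': s4 → s0
  read 'x': s0 → s2
  read 'y': s2 → s3
  read 'x': s3 → s1
  read 'x': s1 → s3
  read 'x': s3 → s1
  end s1, rejected
w2:
  start at s4
  read 'y': s4 → s0
  read 'y': s0 → s1
  read 'y': s1 → s4
  read 'y': s4 → s0
  read 'x': s0 → s2
  read 'y': s2 → s3
  end s3, rejected
w3:
  start at s4
  read 'y': s4 → s0
  read 'y': s0 → s1
  read 'y': s1 → s4
  read 'x': s4 → s0
  read 'x': s0 → s2
  read 'y': s2 → s3
  read 'y': s3 → s2
  read 'x': s2 → s1
  read 'y': s1 → s4
  end s4, rejected
w4:
  start at s4
  read 'x': s4 → s0
  read 'y': s0 → s1
  read 'x': s1 → s3
  read 'y': s3 → s2
  read 'x': s2 → s1
  end s1, rejected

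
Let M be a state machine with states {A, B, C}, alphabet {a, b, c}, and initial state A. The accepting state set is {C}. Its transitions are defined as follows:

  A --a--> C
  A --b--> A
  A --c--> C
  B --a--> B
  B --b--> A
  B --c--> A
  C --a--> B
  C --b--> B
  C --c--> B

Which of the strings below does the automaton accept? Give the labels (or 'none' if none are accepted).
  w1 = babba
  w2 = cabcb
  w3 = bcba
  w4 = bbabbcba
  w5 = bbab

w1: Trace: A -b-> A -a-> C -b-> B -b-> A -a-> C  → end C, accepted
w2: Trace: A -c-> C -a-> B -b-> A -c-> C -b-> B  → end B, rejected
w3: Trace: A -b-> A -c-> C -b-> B -a-> B  → end B, rejected
w4: Trace: A -b-> A -b-> A -a-> C -b-> B -b-> A -c-> C -b-> B -a-> B  → end B, rejected
w5: Trace: A -b-> A -b-> A -a-> C -b-> B  → end B, rejected

w1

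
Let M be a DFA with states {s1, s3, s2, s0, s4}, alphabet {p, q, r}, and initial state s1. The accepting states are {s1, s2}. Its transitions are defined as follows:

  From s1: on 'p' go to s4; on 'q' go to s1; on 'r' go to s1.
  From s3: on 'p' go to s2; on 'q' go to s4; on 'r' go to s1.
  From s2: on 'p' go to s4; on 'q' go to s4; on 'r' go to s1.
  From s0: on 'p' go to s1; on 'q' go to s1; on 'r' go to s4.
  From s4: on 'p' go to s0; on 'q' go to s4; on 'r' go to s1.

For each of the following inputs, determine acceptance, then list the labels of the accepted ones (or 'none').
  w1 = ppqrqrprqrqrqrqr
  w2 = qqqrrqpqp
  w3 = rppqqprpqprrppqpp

w1: Trace: s1 -p-> s4 -p-> s0 -q-> s1 -r-> s1 -q-> s1 -r-> s1 -p-> s4 -r-> s1 -q-> s1 -r-> s1 -q-> s1 -r-> s1 -q-> s1 -r-> s1 -q-> s1 -r-> s1  → end s1, accepted
w2: Trace: s1 -q-> s1 -q-> s1 -q-> s1 -r-> s1 -r-> s1 -q-> s1 -p-> s4 -q-> s4 -p-> s0  → end s0, rejected
w3: Trace: s1 -r-> s1 -p-> s4 -p-> s0 -q-> s1 -q-> s1 -p-> s4 -r-> s1 -p-> s4 -q-> s4 -p-> s0 -r-> s4 -r-> s1 -p-> s4 -p-> s0 -q-> s1 -p-> s4 -p-> s0  → end s0, rejected

w1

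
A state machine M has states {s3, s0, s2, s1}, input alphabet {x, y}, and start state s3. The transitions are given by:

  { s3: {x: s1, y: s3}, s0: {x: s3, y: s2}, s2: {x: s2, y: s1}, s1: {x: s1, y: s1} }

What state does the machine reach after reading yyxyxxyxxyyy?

s1

start at s3
read 'y': s3 → s3
read 'y': s3 → s3
read 'x': s3 → s1
read 'y': s1 → s1
read 'x': s1 → s1
read 'x': s1 → s1
read 'y': s1 → s1
read 'x': s1 → s1
read 'x': s1 → s1
read 'y': s1 → s1
read 'y': s1 → s1
read 'y': s1 → s1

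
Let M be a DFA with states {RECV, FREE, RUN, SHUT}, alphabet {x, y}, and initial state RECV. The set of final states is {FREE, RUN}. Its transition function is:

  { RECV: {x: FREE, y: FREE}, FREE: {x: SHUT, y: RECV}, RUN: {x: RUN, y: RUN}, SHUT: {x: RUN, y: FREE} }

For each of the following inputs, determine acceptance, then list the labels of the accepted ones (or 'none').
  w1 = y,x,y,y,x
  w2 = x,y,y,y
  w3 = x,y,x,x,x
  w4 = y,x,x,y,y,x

w1, w3, w4

w1: Trace: RECV -y-> FREE -x-> SHUT -y-> FREE -y-> RECV -x-> FREE  → end FREE, accepted
w2: Trace: RECV -x-> FREE -y-> RECV -y-> FREE -y-> RECV  → end RECV, rejected
w3: Trace: RECV -x-> FREE -y-> RECV -x-> FREE -x-> SHUT -x-> RUN  → end RUN, accepted
w4: Trace: RECV -y-> FREE -x-> SHUT -x-> RUN -y-> RUN -y-> RUN -x-> RUN  → end RUN, accepted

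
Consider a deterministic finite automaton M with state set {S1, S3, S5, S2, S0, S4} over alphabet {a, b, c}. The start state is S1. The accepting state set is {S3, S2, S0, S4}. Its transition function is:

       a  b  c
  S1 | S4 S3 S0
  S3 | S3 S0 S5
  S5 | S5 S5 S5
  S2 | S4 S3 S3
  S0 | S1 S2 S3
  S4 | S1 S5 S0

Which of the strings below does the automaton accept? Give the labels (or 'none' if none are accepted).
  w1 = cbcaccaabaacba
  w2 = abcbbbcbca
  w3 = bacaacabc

none

w1: S1 → S0 → S2 → S3 → S3 → S5 → S5 → S5 → S5 → S5 → S5 → S5 → S5 → S5 → S5  → end S5, rejected
w2: S1 → S4 → S5 → S5 → S5 → S5 → S5 → S5 → S5 → S5 → S5  → end S5, rejected
w3: S1 → S3 → S3 → S5 → S5 → S5 → S5 → S5 → S5 → S5  → end S5, rejected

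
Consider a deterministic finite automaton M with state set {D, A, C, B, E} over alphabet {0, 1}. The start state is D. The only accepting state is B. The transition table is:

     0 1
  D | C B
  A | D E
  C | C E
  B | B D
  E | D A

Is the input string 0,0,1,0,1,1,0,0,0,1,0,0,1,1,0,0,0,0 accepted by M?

Trace: D -0-> C -0-> C -1-> E -0-> D -1-> B -1-> D -0-> C -0-> C -0-> C -1-> E -0-> D -0-> C -1-> E -1-> A -0-> D -0-> C -0-> C -0-> C
End state C is not accepting.

No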